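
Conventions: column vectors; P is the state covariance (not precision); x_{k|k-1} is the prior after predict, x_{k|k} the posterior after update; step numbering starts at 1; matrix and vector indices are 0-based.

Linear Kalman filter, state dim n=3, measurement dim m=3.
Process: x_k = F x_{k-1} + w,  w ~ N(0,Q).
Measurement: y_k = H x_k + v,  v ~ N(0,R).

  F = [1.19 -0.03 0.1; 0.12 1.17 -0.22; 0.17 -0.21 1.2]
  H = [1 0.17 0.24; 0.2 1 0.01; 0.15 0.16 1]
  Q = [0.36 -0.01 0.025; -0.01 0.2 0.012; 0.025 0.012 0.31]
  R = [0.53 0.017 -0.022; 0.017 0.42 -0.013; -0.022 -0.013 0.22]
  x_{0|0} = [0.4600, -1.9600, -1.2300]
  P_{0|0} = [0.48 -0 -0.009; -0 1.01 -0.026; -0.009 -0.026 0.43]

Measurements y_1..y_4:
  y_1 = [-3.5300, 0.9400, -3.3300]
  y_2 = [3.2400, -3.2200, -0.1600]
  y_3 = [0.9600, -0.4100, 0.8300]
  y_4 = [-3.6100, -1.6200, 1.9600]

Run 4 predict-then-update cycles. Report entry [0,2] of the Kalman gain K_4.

step 1: x^-=[0.4832, -1.9674, -0.9862]  P^-=[1.0430 0.0127 0.1685; 0.0127 1.6242 -0.3785; 0.1685 -0.3785 0.9970]  S=[1.7316 0.4355 0.5160; 0.4355 2.0842 -0.0548; 0.5160 -0.0548 1.2121]  K=[0.6336 -0.0254 -0.0011; -0.0772 0.7941 -0.0276; -0.0012 -0.1397 0.7876]  nu=[-3.4421, 2.8206, -2.1015]  x^+=[-1.7672, 0.5961, -3.0314]  P^+=[0.3612 -0.0716 -0.0566; -0.0716 0.3475 -0.0596; -0.0566 -0.0596 0.1931]
step 2: x^-=[-2.4240, 1.1523, -4.0633]  P^-=[0.8657 -0.0675 0.0633; -0.0675 0.7038 -0.2218; 0.0633 -0.2218 0.6259]  S=[1.4414 0.1915 0.2841; 0.1915 1.1273 -0.0899; 0.2841 -0.0899 0.8282]  K=[0.6015 -0.0069 0.0132; -0.0727 0.6186 -0.0520; -0.0019 -0.1229 0.7117]  nu=[6.4434, -3.8468, 4.0826]  x^+=[1.5317, -1.9082, -0.6973]  P^+=[0.3411 -0.0605 -0.0517; -0.0605 0.2719 -0.0523; -0.0517 -0.0523 0.1743]
step 3: x^-=[1.8102, -1.8953, -0.1757]  P^-=[0.8373 -0.0523 0.0603; -0.0523 0.5982 -0.1858; 0.0603 -0.1858 0.5925]  S=[1.4147 0.1921 0.2761; 0.1921 1.0273 -0.0697; 0.2761 -0.0697 0.8028]  K=[0.5919 0.0032 0.0179; -0.0657 0.5792 -0.0491; -0.0006 -0.1156 0.7025]  nu=[-0.4858, 1.1251, 1.0374]  x^+=[1.5448, -1.2627, 0.4233]  P^+=[0.3349 -0.0553 -0.0505; -0.0553 0.2543 -0.0493; -0.0505 -0.0493 0.1715]
step 4: x^-=[1.9185, -1.3851, 1.0358]  P^-=[0.8284 -0.0451 0.0588; -0.0451 0.5738 -0.1754; 0.0588 -0.1754 0.5861]  S=[1.4073 0.1960 0.2745; 0.1960 1.0057 -0.0625; 0.2745 -0.0625 0.7987]  K=[0.5887 0.0069 0.0184; -0.0628 0.5692 -0.0470; -0.0004 -0.1132 0.7009]  nu=[-5.5416, -0.6289, 0.8580]  x^+=[-1.3322, -1.4357, 1.7107]  P^+=[0.3329 -0.0534 -0.0504; -0.0534 0.2498 -0.0483; -0.0504 -0.0483 0.1710]

K[0,2] = 0.0184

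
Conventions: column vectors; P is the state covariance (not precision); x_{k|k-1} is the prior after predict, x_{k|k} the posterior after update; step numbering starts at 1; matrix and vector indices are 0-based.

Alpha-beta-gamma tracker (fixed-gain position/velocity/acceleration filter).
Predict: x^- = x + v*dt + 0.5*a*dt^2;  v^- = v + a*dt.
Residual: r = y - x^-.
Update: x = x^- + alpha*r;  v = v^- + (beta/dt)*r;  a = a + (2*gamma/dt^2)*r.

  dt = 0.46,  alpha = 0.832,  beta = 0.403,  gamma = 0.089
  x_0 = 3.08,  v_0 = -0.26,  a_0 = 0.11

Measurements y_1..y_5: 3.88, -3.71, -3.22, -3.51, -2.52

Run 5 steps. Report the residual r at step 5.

step 1: x_pred=2.9720  r=0.9080  x^+=3.7275  v^+=0.5861  a^+=0.8738
step 2: x_pred=4.0895  r=-7.7995  x^+=-2.3997  v^+=-5.8450  a^+=-5.6872
step 3: x_pred=-5.6901  r=2.4701  x^+=-3.6350  v^+=-6.2971  a^+=-3.6093
step 4: x_pred=-6.9135  r=3.4035  x^+=-4.0818  v^+=-4.9756  a^+=-0.7463
step 5: x_pred=-6.4495  r=3.9295  x^+=-3.1802  v^+=-1.8763  a^+=2.5593

resid = 3.9295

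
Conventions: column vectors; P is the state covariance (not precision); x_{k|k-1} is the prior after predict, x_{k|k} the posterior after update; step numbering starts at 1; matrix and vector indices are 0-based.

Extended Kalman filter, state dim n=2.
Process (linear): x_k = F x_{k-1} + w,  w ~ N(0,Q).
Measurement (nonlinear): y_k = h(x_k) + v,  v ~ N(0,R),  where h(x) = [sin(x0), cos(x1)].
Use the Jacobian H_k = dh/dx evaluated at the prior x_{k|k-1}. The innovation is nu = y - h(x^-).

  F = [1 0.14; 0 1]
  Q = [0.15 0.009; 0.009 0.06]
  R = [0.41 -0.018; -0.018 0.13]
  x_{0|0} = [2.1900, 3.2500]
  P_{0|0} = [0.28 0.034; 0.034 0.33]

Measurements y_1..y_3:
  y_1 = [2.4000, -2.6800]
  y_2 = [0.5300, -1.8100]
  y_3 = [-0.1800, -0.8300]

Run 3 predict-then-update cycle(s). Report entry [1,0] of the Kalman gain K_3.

step 1: x^-=[2.6450, 3.2500]  P^-=[0.4460 0.0892; 0.0892 0.3900]  H_jac=[-0.8792 0.0000; 0.0000 0.1082]  S=[0.7548 -0.0265; -0.0265 0.1346]  K=[-0.5206 -0.0307; -0.0936 0.2952]  nu=[1.9236, -1.6859]  x^+=[1.6954, 2.5724]  P^+=[0.2421 0.0497; 0.0497 0.3702]
step 2: x^-=[2.0556, 2.5724]  P^-=[0.4133 0.1105; 0.1105 0.4302]  H_jac=[-0.4660 0.0000; 0.0000 -0.5389]  S=[0.4997 0.0097; 0.0097 0.2549]  K=[-0.3811 -0.2190; -0.0854 -0.9061]  nu=[-0.3548, -0.9676]  x^+=[2.4027, 3.4795]  P^+=[0.3269 0.0401; 0.0401 0.2157]
step 3: x^-=[2.8898, 3.4795]  P^-=[0.4923 0.0793; 0.0793 0.2757]  H_jac=[-0.9685 0.0000; 0.0000 0.3315]  S=[0.8718 -0.0435; -0.0435 0.1603]  K=[-0.5461 0.0159; -0.0605 0.5539]  nu=[-0.4291, 0.1134]  x^+=[3.1260, 3.5683]  P^+=[0.2315 0.0359; 0.0359 0.2205]

K[1,0] = -0.0605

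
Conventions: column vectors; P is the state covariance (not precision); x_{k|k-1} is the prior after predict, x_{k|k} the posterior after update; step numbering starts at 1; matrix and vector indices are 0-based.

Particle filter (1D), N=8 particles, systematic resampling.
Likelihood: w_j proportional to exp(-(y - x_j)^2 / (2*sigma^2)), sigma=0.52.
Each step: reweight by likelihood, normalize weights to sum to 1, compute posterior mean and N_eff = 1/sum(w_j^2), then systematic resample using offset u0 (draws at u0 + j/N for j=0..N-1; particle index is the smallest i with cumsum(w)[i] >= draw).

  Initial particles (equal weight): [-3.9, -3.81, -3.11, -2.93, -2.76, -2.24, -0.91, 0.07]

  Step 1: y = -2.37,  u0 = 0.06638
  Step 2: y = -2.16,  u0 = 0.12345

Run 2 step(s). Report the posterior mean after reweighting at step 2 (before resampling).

step 1: w=[0.0049, 0.0080, 0.1345, 0.2073, 0.2794, 0.3588, 0.0072, 0.0000]  mean=-2.6564  Neff=3.7318  idx=[2, 3, 3, 4, 4, 5, 5, 5]
step 2: w=[0.0389, 0.0689, 0.0689, 0.1060, 0.1060, 0.2038, 0.2038, 0.2038]  mean=-2.4791  Neff=6.3266  idx=[2, 3, 4, 5, 6, 6, 7, 7]

post_mean = -2.4791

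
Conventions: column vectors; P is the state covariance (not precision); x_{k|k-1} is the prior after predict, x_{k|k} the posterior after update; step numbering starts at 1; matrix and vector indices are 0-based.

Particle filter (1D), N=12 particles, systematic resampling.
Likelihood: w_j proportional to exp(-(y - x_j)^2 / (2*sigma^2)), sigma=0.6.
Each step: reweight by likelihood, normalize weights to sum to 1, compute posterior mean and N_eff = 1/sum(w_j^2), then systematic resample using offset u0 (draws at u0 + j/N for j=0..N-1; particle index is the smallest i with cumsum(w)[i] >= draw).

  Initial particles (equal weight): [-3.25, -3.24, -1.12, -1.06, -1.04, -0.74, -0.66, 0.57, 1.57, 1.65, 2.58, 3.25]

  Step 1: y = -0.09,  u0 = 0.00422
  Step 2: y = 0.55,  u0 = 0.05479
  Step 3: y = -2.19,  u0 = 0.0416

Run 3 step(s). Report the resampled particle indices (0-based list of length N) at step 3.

step 1: w=[0.0000, 0.0000, 0.0895, 0.1057, 0.1115, 0.2171, 0.2487, 0.2132, 0.0085, 0.0058, 0.0000, 0.0000]  mean=-0.5084  Neff=5.3720  idx=[2, 2, 3, 4, 5, 5, 5, 6, 6, 6, 7, 7]
step 2: w=[0.0075, 0.0075, 0.0098, 0.0107, 0.0356, 0.0356, 0.0356, 0.0469, 0.0469, 0.0469, 0.3585, 0.3585]  mean=0.1986  Neff=3.7341  idx=[4, 6, 8, 10, 10, 10, 10, 10, 11, 11, 11, 11]
step 3: w=[0.3673, 0.3673, 0.2638, 0.0002, 0.0002, 0.0002, 0.0002, 0.0002, 0.0002, 0.0002, 0.0002, 0.0002]  mean=-0.7169  Neff=2.9460  idx=[0, 0, 0, 0, 1, 1, 1, 1, 1, 2, 2, 2]

resampled_idx = [0, 0, 0, 0, 1, 1, 1, 1, 1, 2, 2, 2]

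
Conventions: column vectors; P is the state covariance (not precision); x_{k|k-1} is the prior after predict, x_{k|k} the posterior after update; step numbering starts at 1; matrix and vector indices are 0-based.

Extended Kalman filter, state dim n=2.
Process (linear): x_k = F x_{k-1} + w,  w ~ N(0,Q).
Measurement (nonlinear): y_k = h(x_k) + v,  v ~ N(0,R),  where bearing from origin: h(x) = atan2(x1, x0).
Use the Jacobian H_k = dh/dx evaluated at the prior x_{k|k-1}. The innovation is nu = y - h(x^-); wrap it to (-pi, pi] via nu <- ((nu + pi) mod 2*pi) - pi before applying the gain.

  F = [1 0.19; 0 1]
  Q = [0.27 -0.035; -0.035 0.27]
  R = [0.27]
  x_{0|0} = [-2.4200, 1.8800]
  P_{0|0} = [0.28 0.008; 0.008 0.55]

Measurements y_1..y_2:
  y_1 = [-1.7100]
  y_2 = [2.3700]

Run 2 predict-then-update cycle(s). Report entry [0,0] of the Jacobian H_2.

step 1: x^-=[-2.0628, 1.8800]  P^-=[0.5729 0.0775; 0.0775 0.8200]  H_jac=[-0.2413 -0.2648]  S=[0.3708]  K=[-0.4283; -0.6361]  nu=[2.1707]  x^+=[-2.9924, 0.4992]  P^+=[0.5049 -0.0235; -0.0235 0.6700]
step 2: x^-=[-2.8975, 0.4992]  P^-=[0.7901 0.0688; 0.0688 0.9400]  H_jac=[-0.0577 -0.3352]  S=[0.3809]  K=[-0.1803; -0.8376]  nu=[-0.6010]  x^+=[-2.7892, 1.0026]  P^+=[0.7778 0.0113; 0.0113 0.6728]

H_jac[0,0] = -0.0577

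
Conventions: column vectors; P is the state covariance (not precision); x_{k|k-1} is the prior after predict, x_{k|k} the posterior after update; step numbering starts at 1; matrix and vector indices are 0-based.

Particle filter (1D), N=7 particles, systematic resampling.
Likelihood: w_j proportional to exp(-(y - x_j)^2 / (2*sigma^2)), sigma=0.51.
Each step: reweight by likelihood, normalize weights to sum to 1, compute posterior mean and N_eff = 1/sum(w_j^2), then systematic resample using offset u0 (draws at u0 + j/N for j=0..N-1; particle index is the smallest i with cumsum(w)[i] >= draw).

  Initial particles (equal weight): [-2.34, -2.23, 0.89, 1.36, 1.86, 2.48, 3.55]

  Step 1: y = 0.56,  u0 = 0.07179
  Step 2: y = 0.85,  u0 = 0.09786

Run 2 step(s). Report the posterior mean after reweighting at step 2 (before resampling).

post_mean = 0.9820

step 1: w=[0.0000, 0.0000, 0.7096, 0.2557, 0.0340, 0.0007, 0.0000]  mean=1.0443  Neff=1.7540  idx=[2, 2, 2, 2, 2, 3, 3]
step 2: w=[0.1609, 0.1609, 0.1609, 0.1609, 0.1609, 0.0979, 0.0979]  mean=0.9820  Neff=6.7329  idx=[0, 1, 2, 3, 4, 5, 6]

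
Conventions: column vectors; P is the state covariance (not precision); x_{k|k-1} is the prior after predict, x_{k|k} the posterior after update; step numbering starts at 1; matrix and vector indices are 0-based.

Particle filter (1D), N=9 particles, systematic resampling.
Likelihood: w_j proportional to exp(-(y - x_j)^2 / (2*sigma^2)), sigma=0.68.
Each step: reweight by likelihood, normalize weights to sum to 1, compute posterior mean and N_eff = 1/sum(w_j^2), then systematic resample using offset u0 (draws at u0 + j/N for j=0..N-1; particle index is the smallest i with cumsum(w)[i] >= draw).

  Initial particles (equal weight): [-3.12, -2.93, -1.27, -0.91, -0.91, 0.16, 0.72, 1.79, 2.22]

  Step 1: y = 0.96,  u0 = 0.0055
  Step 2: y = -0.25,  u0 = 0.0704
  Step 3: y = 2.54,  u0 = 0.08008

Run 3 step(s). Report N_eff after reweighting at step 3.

N_eff = 4.6252

step 1: w=[0.0000, 0.0000, 0.0022, 0.0106, 0.0106, 0.2334, 0.4381, 0.2214, 0.0838]  mean=0.9129  Neff=3.3043  idx=[3, 5, 5, 6, 6, 6, 6, 7, 7]
step 2: w=[0.1660, 0.2217, 0.2217, 0.0961, 0.0961, 0.0961, 0.0961, 0.0030, 0.0030]  mean=0.2073  Neff=6.1389  idx=[0, 1, 1, 2, 2, 3, 4, 5, 6]
step 3: w=[0.0000, 0.0182, 0.0182, 0.0182, 0.0182, 0.2318, 0.2318, 0.2318, 0.2318]  mean=0.6792  Neff=4.6252  idx=[5, 5, 5, 6, 6, 7, 7, 8, 8]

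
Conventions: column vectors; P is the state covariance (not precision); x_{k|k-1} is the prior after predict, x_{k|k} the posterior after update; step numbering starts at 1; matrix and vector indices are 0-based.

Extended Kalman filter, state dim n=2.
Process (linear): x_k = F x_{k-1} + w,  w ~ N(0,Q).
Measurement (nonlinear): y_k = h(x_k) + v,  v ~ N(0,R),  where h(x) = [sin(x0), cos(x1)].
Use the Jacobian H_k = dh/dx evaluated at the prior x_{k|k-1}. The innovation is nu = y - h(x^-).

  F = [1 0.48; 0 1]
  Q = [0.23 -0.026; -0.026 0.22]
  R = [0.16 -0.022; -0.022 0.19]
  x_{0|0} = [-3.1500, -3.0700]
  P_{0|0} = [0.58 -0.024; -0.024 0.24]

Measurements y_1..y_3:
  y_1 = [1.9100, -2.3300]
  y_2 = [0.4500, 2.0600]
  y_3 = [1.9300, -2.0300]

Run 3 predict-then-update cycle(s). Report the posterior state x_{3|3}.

x_post = [-7.9317, -3.4370]

step 1: x^-=[-4.6236, -3.0700]  P^-=[0.8423 0.0652; 0.0652 0.4600]  H_jac=[-0.0887 0.0000; 0.0000 0.0715]  S=[0.1666 -0.0224; -0.0224 0.1924]  K=[-0.4521 -0.0284; -0.0119 0.1697]  nu=[0.9139, -1.3326]  x^+=[-4.9989, -3.3070]  P^+=[0.8086 0.0635; 0.0635 0.4543]
step 2: x^-=[-6.5862, -3.3070]  P^-=[1.2043 0.2556; 0.2556 0.6743]  H_jac=[0.9544 0.0000; 0.0000 -0.1646]  S=[1.2571 -0.0622; -0.0622 0.2083]  K=[0.9179 0.0719; 0.1702 -0.4822]  nu=[0.7484, 3.0464]  x^+=[-5.6801, -4.6485]  P^+=[0.1522 0.0397; 0.0397 0.5793]
step 3: x^-=[-7.9113, -4.6485]  P^-=[0.5538 0.2917; 0.2917 0.7993]  H_jac=[-0.0573 0.0000; 0.0000 -0.9980]  S=[0.1618 -0.0053; -0.0053 0.9860]  K=[-0.2059 -0.2963; -0.1299 -0.8097]  nu=[2.9284, -1.9661]  x^+=[-7.9317, -3.4370]  P^+=[0.4609 0.0519; 0.0519 0.1513]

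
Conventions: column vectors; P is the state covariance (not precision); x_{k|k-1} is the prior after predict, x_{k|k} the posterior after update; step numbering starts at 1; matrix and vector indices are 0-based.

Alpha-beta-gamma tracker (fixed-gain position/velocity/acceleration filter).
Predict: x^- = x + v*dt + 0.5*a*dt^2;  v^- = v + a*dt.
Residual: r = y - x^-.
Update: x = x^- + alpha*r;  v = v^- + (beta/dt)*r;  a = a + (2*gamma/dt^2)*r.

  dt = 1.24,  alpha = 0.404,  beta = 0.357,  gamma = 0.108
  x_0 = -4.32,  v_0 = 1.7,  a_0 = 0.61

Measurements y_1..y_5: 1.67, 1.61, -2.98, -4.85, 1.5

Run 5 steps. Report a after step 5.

a_post = -1.5609

step 1: x_pred=-1.7430  r=3.4130  x^+=-0.3642  v^+=3.4390  a^+=1.0895
step 2: x_pred=4.7378  r=-3.1278  x^+=3.4742  v^+=3.8894  a^+=0.6501
step 3: x_pred=8.7969  r=-11.7769  x^+=4.0390  v^+=1.3049  a^+=-1.0043
step 4: x_pred=4.8850  r=-9.7350  x^+=0.9521  v^+=-2.7432  a^+=-2.3719
step 5: x_pred=-4.2730  r=5.7730  x^+=-1.9407  v^+=-4.0223  a^+=-1.5609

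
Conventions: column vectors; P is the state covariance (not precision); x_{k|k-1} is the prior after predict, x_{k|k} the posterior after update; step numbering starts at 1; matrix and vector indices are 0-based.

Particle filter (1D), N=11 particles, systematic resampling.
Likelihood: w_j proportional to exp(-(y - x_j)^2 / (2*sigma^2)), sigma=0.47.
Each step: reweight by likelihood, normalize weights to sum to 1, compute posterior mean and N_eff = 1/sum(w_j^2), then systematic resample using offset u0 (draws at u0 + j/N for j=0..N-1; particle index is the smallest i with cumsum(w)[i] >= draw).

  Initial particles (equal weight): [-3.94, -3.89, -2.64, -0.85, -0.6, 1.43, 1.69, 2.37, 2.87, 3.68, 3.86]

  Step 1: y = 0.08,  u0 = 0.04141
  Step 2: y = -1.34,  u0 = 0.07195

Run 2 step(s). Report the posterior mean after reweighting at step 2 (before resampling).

step 1: w=[0.0000, 0.0000, 0.0000, 0.2761, 0.6867, 0.0316, 0.0055, 0.0000, 0.0000, 0.0000, 0.0000]  mean=-0.5922  Neff=1.8220  idx=[3, 3, 3, 4, 4, 4, 4, 4, 4, 4, 4]
step 2: w=[0.1431, 0.1431, 0.1431, 0.0713, 0.0713, 0.0713, 0.0713, 0.0713, 0.0713, 0.0713, 0.0713]  mean=-0.7073  Neff=9.7903  idx=[0, 1, 1, 2, 3, 4, 5, 6, 8, 9, 10]

post_mean = -0.7073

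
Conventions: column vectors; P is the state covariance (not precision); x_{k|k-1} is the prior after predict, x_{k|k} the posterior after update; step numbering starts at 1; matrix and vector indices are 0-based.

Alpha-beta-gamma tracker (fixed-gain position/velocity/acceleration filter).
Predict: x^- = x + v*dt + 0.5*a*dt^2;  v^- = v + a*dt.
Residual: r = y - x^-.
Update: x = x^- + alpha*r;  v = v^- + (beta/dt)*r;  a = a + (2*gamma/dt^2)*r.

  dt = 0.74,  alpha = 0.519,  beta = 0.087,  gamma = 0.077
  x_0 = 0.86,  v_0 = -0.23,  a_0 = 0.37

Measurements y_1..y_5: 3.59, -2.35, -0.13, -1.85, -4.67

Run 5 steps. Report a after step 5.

step 1: x_pred=0.7911  r=2.7989  x^+=2.2437  v^+=0.3729  a^+=1.1571
step 2: x_pred=2.8365  r=-5.1865  x^+=0.1447  v^+=0.6194  a^+=-0.3015
step 3: x_pred=0.5205  r=-0.6505  x^+=0.1829  v^+=0.3198  a^+=-0.4844
step 4: x_pred=0.2869  r=-2.1369  x^+=-0.8221  v^+=-0.2899  a^+=-1.0853
step 5: x_pred=-1.3338  r=-3.3362  x^+=-3.0653  v^+=-1.4852  a^+=-2.0236

a_post = -2.0236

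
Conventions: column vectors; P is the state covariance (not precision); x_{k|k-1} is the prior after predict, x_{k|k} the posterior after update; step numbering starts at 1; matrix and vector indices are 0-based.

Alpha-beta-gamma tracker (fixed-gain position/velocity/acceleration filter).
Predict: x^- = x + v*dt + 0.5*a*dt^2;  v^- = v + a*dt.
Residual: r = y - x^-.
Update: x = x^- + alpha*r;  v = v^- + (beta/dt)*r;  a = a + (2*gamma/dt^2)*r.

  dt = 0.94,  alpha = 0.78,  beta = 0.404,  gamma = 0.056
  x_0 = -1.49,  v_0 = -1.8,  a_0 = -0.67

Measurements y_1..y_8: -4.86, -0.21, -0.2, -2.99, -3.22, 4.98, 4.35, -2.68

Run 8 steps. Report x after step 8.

step 1: x_pred=-3.4780  r=-1.3820  x^+=-4.5560  v^+=-3.0238  a^+=-0.8452
step 2: x_pred=-7.7717  r=7.5617  x^+=-1.8736  v^+=-0.5683  a^+=0.1133
step 3: x_pred=-2.3577  r=2.1577  x^+=-0.6747  v^+=0.4656  a^+=0.3868
step 4: x_pred=-0.0662  r=-2.9238  x^+=-2.3468  v^+=-0.4275  a^+=0.0162
step 5: x_pred=-2.7414  r=-0.4786  x^+=-3.1147  v^+=-0.6179  a^+=-0.0445
step 6: x_pred=-3.7152  r=8.6952  x^+=3.0671  v^+=3.0774  a^+=1.0577
step 7: x_pred=6.4271  r=-2.0771  x^+=4.8070  v^+=3.1789  a^+=0.7944
step 8: x_pred=8.1461  r=-10.8261  x^+=-0.2983  v^+=-0.7273  a^+=-0.5778

x_post = -0.2983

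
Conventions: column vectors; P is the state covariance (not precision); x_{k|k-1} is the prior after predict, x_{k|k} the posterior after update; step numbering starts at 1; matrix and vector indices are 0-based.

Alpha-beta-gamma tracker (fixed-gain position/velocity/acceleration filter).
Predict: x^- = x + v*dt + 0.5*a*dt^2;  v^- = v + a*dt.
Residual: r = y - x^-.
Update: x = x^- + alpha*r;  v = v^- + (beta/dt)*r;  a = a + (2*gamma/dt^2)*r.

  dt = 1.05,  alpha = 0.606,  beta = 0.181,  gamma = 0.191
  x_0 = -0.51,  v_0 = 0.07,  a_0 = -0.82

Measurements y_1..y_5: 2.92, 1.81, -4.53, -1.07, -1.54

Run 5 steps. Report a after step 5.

a_post = -0.2282

step 1: x_pred=-0.8885  r=3.8085  x^+=1.4194  v^+=-0.1345  a^+=0.4996
step 2: x_pred=1.5536  r=0.2564  x^+=1.7090  v^+=0.4343  a^+=0.5884
step 3: x_pred=2.4894  r=-7.0194  x^+=-1.7644  v^+=-0.1579  a^+=-1.8437
step 4: x_pred=-2.9465  r=1.8765  x^+=-1.8093  v^+=-1.7703  a^+=-1.1935
step 5: x_pred=-4.3260  r=2.7860  x^+=-2.6377  v^+=-2.5432  a^+=-0.2282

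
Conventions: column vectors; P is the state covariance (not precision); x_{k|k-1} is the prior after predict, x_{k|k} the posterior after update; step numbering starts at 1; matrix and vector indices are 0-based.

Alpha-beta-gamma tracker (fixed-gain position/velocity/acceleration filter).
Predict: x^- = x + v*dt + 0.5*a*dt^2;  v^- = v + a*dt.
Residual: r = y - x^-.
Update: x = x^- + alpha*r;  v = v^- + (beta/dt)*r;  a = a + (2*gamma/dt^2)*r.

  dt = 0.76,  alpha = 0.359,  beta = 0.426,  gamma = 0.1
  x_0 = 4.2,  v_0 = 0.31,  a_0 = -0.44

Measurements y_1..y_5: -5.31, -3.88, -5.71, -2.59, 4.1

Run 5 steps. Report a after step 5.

a_post = 8.1676

step 1: x_pred=4.3085  r=-9.6185  x^+=0.8555  v^+=-5.4158  a^+=-3.7705
step 2: x_pred=-4.3495  r=0.4695  x^+=-4.1809  v^+=-8.0183  a^+=-3.6080
step 3: x_pred=-11.3168  r=5.6068  x^+=-9.3040  v^+=-7.6176  a^+=-1.6665
step 4: x_pred=-15.5746  r=12.9846  x^+=-10.9131  v^+=-1.6059  a^+=2.8295
step 5: x_pred=-11.3165  r=15.4165  x^+=-5.7819  v^+=9.1858  a^+=8.1676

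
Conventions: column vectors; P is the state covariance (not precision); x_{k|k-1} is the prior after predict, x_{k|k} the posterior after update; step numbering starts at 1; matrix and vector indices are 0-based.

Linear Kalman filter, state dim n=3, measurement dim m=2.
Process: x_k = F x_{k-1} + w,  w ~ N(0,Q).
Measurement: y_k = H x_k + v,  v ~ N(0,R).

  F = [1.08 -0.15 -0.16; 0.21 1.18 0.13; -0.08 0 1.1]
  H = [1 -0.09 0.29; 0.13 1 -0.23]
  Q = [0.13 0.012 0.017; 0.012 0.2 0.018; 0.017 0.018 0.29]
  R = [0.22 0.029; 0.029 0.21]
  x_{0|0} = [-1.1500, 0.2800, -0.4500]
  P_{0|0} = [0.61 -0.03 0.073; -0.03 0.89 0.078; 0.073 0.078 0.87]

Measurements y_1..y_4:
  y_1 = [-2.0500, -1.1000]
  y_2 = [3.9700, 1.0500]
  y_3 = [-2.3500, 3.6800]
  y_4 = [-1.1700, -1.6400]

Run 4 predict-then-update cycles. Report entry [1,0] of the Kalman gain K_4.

K[1,0] = -0.3559

step 1: x^-=[-1.2120, 0.0304, -0.4030]  P^-=[0.8720 -0.0710 -0.1144; -0.0710 1.4939 0.2523; -0.1144 0.2523 1.3338]  S=[1.1496 -0.0508; -0.0508 1.6615]  K=[0.7381 0.0639; -0.0772 0.8563; 0.2156 -0.0351]  nu=[-0.7184, -1.0655]  x^+=[-1.8103, -0.8265, -0.5205]  P^+=[0.2438 -0.0645 -0.2943; -0.0645 0.2621 0.3310; -0.2943 0.3310 1.2775]
step 2: x^-=[-1.7479, -1.4231, -0.4277]  P^-=[0.5914 -0.1863 -0.6376; -0.1863 0.6508 0.5673; -0.6376 0.5673 1.8891]  S=[0.6097 0.0361; 0.0361 0.6994]  K=[0.6932 0.0175; -0.1743 0.7182; -0.2360 0.0836]  nu=[5.7139, 2.6020]  x^+=[2.2587, -0.5500, -1.5585]  P^+=[0.2973 -0.1393 -0.5409; -0.1393 0.2805 0.5069; -0.5409 0.5069 1.8517]
step 3: x^-=[2.7713, -0.3773, -1.8951]  P^-=[0.7869 -0.3452 -1.0694; -0.3452 0.6919 0.8296; -1.0694 0.8296 2.6276]  S=[0.6321 0.0160; 0.0160 0.6468]  K=[0.8038 -0.0152; -0.2820 0.7124; -0.6081 0.1484]  nu=[-4.6057, 3.2612]  x^+=[-0.9804, 3.2448, 1.3896]  P^+=[0.3787 -0.2041 -0.7610; -0.2041 0.3199 0.6604; -0.7610 0.6604 2.3825]
step 4: x^-=[-1.7678, 3.8036, 1.6070]  P^-=[1.0008 -0.4808 -1.4602; -0.4808 0.7622 1.0610; -1.4602 1.0610 3.3092]  S=[0.6895 0.0050; 0.0050 0.6385]  K=[0.9003 -0.0304; -0.3559 0.7165; -0.8658 0.1791]  nu=[0.4741, -4.8442]  x^+=[-1.1938, 0.1638, 0.3287]  P^+=[0.4416 -0.2493 -0.9203; -0.2493 0.3497 0.7700; -0.9203 0.7700 2.7734]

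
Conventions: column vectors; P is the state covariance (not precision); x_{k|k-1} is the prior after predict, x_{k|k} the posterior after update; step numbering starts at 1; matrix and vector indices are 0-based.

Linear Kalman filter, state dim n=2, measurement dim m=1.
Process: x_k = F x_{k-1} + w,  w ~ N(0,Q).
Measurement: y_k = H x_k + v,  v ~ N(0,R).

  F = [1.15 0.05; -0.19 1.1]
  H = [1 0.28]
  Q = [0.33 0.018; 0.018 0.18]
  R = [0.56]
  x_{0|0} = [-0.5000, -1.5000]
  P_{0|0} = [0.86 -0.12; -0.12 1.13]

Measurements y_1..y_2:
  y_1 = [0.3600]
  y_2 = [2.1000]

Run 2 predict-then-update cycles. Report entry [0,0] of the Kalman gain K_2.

K[0,0] = 0.5732

step 1: x^-=[-0.6500, -1.5550]  P^-=[1.4564 -0.2584; -0.2584 1.6285]  S=[1.9993]  K=[0.6922; 0.0988]  nu=[1.4454]  x^+=[0.3506, -1.4122]  P^+=[0.4983 -0.3952; -0.3952 1.6090]
step 2: x^-=[0.3325, -1.6200]  P^-=[0.9476 -0.4985; -0.4985 2.3100]  S=[1.4095]  K=[0.5732; 0.1052]  nu=[2.2211]  x^+=[1.6057, -1.3863]  P^+=[0.4844 -0.5835; -0.5835 2.2944]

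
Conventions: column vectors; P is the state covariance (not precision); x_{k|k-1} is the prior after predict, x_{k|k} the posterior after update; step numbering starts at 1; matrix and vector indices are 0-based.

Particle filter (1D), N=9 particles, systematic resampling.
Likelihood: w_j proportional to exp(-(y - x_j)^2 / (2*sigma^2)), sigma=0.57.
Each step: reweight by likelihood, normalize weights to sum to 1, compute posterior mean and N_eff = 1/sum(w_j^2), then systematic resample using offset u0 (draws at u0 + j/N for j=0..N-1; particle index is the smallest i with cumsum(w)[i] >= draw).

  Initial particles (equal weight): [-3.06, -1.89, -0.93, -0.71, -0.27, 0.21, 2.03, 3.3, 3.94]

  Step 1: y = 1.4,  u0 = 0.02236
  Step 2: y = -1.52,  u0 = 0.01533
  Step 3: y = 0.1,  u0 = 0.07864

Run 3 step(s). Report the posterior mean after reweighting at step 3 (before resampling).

post_mean = 0.2100

step 1: w=[0.0000, 0.0000, 0.0003, 0.0016, 0.0203, 0.1676, 0.8044, 0.0057, 0.0001]  mean=1.6804  Neff=1.4801  idx=[5, 5, 6, 6, 6, 6, 6, 6, 6]
step 2: w=[0.5000, 0.5000, 0.0000, 0.0000, 0.0000, 0.0000, 0.0000, 0.0000, 0.0000]  mean=0.2100  Neff=2.0000  idx=[0, 0, 0, 0, 0, 1, 1, 1, 1]
step 3: w=[0.1111, 0.1111, 0.1111, 0.1111, 0.1111, 0.1111, 0.1111, 0.1111, 0.1111]  mean=0.2100  Neff=9.0000  idx=[0, 1, 2, 3, 4, 5, 6, 7, 8]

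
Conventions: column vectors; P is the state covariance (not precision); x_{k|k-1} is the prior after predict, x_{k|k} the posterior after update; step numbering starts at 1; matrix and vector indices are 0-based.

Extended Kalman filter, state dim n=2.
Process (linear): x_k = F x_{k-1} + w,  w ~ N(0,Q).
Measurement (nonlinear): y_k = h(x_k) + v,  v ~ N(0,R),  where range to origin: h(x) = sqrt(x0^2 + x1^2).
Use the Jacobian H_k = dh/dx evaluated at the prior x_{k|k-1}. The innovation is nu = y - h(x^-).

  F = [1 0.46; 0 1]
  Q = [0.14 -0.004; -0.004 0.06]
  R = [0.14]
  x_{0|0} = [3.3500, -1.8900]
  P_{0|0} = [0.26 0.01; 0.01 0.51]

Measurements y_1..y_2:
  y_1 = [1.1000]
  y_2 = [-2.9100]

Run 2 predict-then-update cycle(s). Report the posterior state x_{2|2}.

x_post = [0.8221, 1.5924]

step 1: x^-=[2.4806, -1.8900]  P^-=[0.5171 0.2406; 0.2406 0.5700]  H_jac=[0.7954 -0.6060]  S=[0.4446]  K=[0.5972; -0.3466]  nu=[-2.0186]  x^+=[1.2750, -1.1905]  P^+=[0.3585 0.3326; 0.3326 0.5166]
step 2: x^-=[0.7274, -1.1905]  P^-=[0.9139 0.5663; 0.5663 0.5766]  H_jac=[0.5214 -0.8533]  S=[0.3044]  K=[-0.0220; -0.6464]  nu=[-4.3051]  x^+=[0.8221, 1.5924]  P^+=[0.9137 0.5619; 0.5619 0.4494]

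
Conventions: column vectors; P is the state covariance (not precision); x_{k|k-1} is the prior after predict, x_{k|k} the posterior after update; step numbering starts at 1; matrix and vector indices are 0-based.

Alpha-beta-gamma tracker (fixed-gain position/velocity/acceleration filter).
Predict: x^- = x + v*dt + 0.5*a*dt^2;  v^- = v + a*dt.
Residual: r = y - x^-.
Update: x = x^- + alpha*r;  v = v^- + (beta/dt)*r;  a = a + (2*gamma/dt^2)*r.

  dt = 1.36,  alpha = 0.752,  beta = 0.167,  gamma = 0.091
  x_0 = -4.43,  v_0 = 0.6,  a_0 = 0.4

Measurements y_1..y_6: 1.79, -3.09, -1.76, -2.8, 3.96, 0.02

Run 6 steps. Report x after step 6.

step 1: x_pred=-3.2441  r=5.0341  x^+=0.5415  v^+=1.7622  a^+=0.8954
step 2: x_pred=3.7661  r=-6.8561  x^+=-1.3897  v^+=2.1379  a^+=0.2207
step 3: x_pred=1.7220  r=-3.4820  x^+=-0.8965  v^+=2.0105  a^+=-0.1219
step 4: x_pred=1.7251  r=-4.5251  x^+=-1.6778  v^+=1.2891  a^+=-0.5672
step 5: x_pred=-0.4492  r=4.4092  x^+=2.8665  v^+=1.0591  a^+=-0.1333
step 6: x_pred=4.1836  r=-4.1636  x^+=1.0526  v^+=0.3665  a^+=-0.5430

x_post = 1.0526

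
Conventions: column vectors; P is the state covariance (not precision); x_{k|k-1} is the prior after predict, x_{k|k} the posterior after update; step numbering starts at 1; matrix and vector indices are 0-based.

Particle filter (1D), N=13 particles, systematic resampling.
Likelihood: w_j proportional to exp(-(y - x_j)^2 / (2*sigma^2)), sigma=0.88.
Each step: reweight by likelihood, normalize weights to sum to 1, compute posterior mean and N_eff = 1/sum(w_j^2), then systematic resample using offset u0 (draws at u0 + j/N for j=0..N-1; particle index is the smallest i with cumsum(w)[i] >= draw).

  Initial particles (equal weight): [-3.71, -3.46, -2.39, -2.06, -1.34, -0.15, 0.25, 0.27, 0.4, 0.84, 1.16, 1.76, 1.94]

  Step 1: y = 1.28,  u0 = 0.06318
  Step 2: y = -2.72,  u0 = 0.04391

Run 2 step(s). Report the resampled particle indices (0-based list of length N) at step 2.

resampled_idx = [0, 0, 0, 1, 1, 1, 1, 2, 2, 2, 3, 3, 5]

step 1: w=[0.0000, 0.0000, 0.0000, 0.0001, 0.0022, 0.0495, 0.0934, 0.0959, 0.1124, 0.1635, 0.1835, 0.1597, 0.1398]  mean=0.9860  Neff=7.2227  idx=[6, 6, 7, 8, 9, 9, 10, 10, 10, 11, 11, 12, 12]
step 2: w=[0.2701, 0.2701, 0.2501, 0.1498, 0.0225, 0.0225, 0.0048, 0.0048, 0.0048, 0.0002, 0.0002, 0.0001, 0.0001]  mean=0.3179  Neff=4.3105  idx=[0, 0, 0, 1, 1, 1, 1, 2, 2, 2, 3, 3, 5]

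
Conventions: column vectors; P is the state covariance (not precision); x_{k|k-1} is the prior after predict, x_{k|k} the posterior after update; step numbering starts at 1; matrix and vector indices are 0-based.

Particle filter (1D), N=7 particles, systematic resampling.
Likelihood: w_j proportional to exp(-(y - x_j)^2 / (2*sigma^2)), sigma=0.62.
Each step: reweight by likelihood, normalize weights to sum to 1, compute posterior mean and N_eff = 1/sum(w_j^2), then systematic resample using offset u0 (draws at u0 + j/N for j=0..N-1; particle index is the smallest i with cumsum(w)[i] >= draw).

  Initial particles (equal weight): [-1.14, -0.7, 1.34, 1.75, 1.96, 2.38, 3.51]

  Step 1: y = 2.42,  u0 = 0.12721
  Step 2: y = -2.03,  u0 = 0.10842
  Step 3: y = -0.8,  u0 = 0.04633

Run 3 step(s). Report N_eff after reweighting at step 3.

N_eff = 6.4193

step 1: w=[0.0000, 0.0000, 0.0798, 0.2030, 0.2764, 0.3632, 0.0776]  mean=2.1407  Neff=3.8183  idx=[3, 3, 4, 4, 5, 5, 6]
step 2: w=[0.4460, 0.4460, 0.0534, 0.0534, 0.0005, 0.0005, 0.0000]  mean=1.7731  Neff=2.4776  idx=[0, 0, 0, 1, 1, 1, 3]
step 3: w=[0.1604, 0.1604, 0.1604, 0.1604, 0.1604, 0.1604, 0.0376]  mean=1.7579  Neff=6.4193  idx=[0, 1, 2, 2, 3, 4, 5]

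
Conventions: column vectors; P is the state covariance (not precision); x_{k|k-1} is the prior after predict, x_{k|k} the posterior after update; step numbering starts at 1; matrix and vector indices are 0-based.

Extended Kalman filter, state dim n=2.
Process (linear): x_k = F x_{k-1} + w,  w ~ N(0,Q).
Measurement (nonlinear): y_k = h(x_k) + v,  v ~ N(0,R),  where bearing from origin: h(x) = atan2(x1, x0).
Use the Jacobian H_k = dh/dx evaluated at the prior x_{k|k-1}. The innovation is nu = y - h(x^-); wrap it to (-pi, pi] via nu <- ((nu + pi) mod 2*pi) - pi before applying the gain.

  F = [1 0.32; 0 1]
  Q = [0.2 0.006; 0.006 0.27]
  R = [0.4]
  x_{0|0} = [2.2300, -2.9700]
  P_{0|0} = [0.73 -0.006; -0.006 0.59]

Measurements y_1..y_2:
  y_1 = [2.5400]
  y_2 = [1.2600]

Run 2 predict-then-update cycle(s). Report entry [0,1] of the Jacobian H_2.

step 1: x^-=[1.2796, -2.9700]  P^-=[0.9866 0.1888; 0.1888 0.8600]  H_jac=[0.2840 0.1224]  S=[0.5056]  K=[0.5999; 0.3142]  nu=[-2.5792]  x^+=[-0.2676, -3.7803]  P^+=[0.8046 0.0935; 0.0935 0.8101]
step 2: x^-=[-1.4773, -3.7803]  P^-=[1.1475 0.3587; 0.3587 1.0801]  H_jac=[0.2295 -0.0897]  S=[0.4543]  K=[0.5087; -0.0320]  nu=[-3.0798]  x^+=[-3.0442, -3.6818]  P^+=[1.0299 0.3661; 0.3661 1.0796]

H_jac[0,1] = -0.0897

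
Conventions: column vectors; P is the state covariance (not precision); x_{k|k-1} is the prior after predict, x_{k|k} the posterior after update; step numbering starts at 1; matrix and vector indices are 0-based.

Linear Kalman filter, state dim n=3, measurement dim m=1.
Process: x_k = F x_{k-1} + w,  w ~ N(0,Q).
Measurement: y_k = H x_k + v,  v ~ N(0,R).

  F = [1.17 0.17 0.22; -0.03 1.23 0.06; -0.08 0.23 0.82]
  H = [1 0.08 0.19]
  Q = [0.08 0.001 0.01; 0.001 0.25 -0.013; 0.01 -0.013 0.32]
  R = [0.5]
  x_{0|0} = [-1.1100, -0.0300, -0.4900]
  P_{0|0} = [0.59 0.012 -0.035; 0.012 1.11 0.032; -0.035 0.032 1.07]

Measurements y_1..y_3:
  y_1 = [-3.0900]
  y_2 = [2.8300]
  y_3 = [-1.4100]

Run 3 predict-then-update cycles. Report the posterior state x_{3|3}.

x_post = [-0.5900, 1.1662, 0.6744]

step 1: x^-=[-1.4116, -0.0330, -0.3199]  P^-=[0.9607 0.2505 0.1674; 0.2505 1.9377 0.3876; 0.1674 0.3876 1.1182]  S=[1.6289]  K=[0.6216; 0.2941; 0.2522]  nu=[-1.6150]  x^+=[-2.4155, -0.5080, -0.7272]  P^+=[0.3313 -0.0473 -0.0880; -0.0473 1.7967 0.2667; -0.0880 0.2667 1.0146]
step 2: x^-=[-3.0724, -0.5961, -0.5199]  P^-=[0.5904 0.3799 0.1880; 0.3799 3.0154 0.8263; 0.1880 0.8263 1.2132]  S=[1.3108]  K=[0.5008; 0.5936; 0.3697]  nu=[6.0489]  x^+=[-0.0430, 2.9946, 1.7163]  P^+=[0.2616 -0.0098 -0.0547; -0.0098 2.5535 0.5386; -0.0547 0.5386 1.0341]
step 3: x^-=[0.8363, 3.7876, 2.0996]  P^-=[0.5702 0.6731 0.3202; 0.6731 4.1976 1.3142; 0.3202 1.3142 1.3628]  S=[1.4155]  K=[0.4838; 0.8891; 0.4834]  nu=[-2.9483]  x^+=[-0.5900, 1.1662, 0.6744]  P^+=[0.2388 0.0642 -0.0108; 0.0642 3.0785 0.7058; -0.0108 0.7058 1.0320]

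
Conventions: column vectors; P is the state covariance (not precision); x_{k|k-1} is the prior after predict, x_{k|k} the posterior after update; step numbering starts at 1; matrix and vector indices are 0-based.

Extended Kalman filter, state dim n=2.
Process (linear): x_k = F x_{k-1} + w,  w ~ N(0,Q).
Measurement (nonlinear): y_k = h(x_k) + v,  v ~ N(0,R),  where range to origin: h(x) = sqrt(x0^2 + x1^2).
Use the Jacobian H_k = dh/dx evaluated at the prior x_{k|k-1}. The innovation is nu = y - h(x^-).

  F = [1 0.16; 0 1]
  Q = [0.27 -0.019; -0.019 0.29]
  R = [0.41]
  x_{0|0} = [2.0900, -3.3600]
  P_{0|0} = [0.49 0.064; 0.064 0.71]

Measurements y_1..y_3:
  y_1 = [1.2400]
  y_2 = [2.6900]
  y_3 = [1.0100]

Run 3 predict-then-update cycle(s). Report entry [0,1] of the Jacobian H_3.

step 1: x^-=[1.5524, -3.3600]  P^-=[0.7987 0.1586; 0.1586 1.0000]  H_jac=[0.4194 -0.9078]  S=[1.2538]  K=[0.1523; -0.6710]  nu=[-2.4613]  x^+=[1.1775, -1.7085]  P^+=[0.7696 0.2868; 0.2868 0.4355]
step 2: x^-=[0.9041, -1.7085]  P^-=[1.1425 0.3374; 0.3374 0.7255]  H_jac=[0.4677 -0.8839]  S=[0.9477]  K=[0.2491; -0.5101]  nu=[0.7570]  x^+=[1.0927, -2.0947]  P^+=[1.0837 0.4579; 0.4579 0.4789]
step 3: x^-=[0.7575, -2.0947]  P^-=[1.5124 0.5155; 0.5155 0.7689]  H_jac=[0.3401 -0.9404]  S=[0.9352]  K=[0.0316; -0.5857]  nu=[-1.2175]  x^+=[0.7190, -1.3816]  P^+=[1.5115 0.5328; 0.5328 0.4481]

H_jac[0,1] = -0.9404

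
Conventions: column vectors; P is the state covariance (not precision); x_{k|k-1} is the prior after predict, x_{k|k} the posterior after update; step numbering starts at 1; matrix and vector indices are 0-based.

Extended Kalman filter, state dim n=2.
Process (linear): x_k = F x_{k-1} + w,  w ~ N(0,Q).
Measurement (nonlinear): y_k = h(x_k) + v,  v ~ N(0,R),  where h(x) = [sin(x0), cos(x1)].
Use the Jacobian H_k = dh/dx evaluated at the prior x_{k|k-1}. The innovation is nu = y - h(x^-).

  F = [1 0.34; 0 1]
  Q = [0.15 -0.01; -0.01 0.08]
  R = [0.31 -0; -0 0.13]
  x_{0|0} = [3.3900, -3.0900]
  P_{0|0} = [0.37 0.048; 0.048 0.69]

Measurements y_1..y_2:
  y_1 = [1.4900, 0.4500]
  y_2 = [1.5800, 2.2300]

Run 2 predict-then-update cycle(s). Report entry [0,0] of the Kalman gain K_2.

step 1: x^-=[2.3394, -3.0900]  P^-=[0.6324 0.2726; 0.2726 0.7700]  H_jac=[-0.6951 0.0000; 0.0000 0.0516]  S=[0.6156 -0.0098; -0.0098 0.1320]  K=[-0.7133 0.0537; -0.3034 0.2783]  nu=[0.7711, 1.4487]  x^+=[1.8671, -2.9209]  P^+=[0.3181 0.1353; 0.1353 0.7015]
step 2: x^-=[0.8740, -2.9209]  P^-=[0.6412 0.3638; 0.3638 0.7815]  H_jac=[0.6417 0.0000; 0.0000 0.2189]  S=[0.5741 0.0511; 0.0511 0.1675]  K=[0.6933 0.2640; 0.3245 0.9227]  nu=[0.8131, 3.2057]  x^+=[2.2842, 0.3008]  P^+=[0.3349 0.1568; 0.1568 0.5478]

K[0,0] = 0.6933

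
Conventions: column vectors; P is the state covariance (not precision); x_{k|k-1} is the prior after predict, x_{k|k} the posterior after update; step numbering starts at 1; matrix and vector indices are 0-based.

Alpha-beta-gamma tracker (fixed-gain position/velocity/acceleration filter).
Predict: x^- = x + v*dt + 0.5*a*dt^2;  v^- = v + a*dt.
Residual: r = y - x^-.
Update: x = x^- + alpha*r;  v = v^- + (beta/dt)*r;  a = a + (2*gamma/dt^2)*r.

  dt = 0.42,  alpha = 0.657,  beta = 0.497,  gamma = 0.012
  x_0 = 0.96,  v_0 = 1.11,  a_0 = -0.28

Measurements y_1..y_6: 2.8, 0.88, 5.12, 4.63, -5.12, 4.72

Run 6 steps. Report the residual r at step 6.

step 1: x_pred=1.4015  r=1.3985  x^+=2.3203  v^+=2.6473  a^+=-0.0897
step 2: x_pred=3.4243  r=-2.5443  x^+=1.7527  v^+=-0.4011  a^+=-0.4359
step 3: x_pred=1.5458  r=3.5742  x^+=3.8940  v^+=3.6453  a^+=0.0504
step 4: x_pred=5.4295  r=-0.7995  x^+=4.9042  v^+=2.7204  a^+=-0.0584
step 5: x_pred=6.0417  r=-11.1617  x^+=-1.2916  v^+=-10.5121  a^+=-1.5770
step 6: x_pred=-5.8457  r=10.5657  x^+=1.0960  v^+=1.3284  a^+=-0.1395

resid = 10.5657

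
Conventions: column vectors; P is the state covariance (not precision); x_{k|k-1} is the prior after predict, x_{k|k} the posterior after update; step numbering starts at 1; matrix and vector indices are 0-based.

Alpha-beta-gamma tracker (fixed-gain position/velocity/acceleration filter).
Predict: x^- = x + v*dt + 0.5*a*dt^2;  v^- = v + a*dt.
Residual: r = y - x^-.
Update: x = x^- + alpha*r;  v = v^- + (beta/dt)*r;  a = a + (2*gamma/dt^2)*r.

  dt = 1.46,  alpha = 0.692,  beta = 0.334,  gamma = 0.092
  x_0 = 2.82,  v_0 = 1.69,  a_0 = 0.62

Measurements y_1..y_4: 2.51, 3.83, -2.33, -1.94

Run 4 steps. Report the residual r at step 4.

step 1: x_pred=5.9482  r=-3.4382  x^+=3.5690  v^+=1.8087  a^+=0.3232
step 2: x_pred=6.5541  r=-2.7241  x^+=4.6690  v^+=1.6574  a^+=0.0881
step 3: x_pred=7.1826  r=-9.5126  x^+=0.5999  v^+=-0.3902  a^+=-0.7331
step 4: x_pred=-0.7511  r=-1.1889  x^+=-1.5738  v^+=-1.7325  a^+=-0.8357

resid = -1.1889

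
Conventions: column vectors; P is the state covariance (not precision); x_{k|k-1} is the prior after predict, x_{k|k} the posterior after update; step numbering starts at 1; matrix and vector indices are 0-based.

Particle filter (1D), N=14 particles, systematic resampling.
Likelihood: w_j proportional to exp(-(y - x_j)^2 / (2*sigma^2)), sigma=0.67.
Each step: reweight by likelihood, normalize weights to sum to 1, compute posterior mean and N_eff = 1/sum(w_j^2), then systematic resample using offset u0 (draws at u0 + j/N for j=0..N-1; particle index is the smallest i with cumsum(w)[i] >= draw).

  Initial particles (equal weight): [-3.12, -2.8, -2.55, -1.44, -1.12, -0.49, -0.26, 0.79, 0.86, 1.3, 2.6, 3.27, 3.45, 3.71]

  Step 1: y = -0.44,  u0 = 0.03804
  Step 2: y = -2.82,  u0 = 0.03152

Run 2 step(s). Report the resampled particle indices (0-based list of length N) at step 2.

step 1: w=[0.0001, 0.0006, 0.0021, 0.1004, 0.1828, 0.3051, 0.2951, 0.0567, 0.0466, 0.0105, 0.0000, 0.0000, 0.0000, 0.0000]  mean=-0.4845  Neff=4.3645  idx=[3, 4, 4, 4, 5, 5, 5, 5, 6, 6, 6, 6, 7, 8]
step 2: w=[0.4757, 0.1587, 0.1587, 0.1587, 0.0094, 0.0094, 0.0094, 0.0094, 0.0027, 0.0027, 0.0027, 0.0027, 0.0000, 0.0000]  mean=-1.2393  Neff=3.3092  idx=[0, 0, 0, 0, 0, 0, 0, 1, 1, 2, 2, 3, 3, 4]

resampled_idx = [0, 0, 0, 0, 0, 0, 0, 1, 1, 2, 2, 3, 3, 4]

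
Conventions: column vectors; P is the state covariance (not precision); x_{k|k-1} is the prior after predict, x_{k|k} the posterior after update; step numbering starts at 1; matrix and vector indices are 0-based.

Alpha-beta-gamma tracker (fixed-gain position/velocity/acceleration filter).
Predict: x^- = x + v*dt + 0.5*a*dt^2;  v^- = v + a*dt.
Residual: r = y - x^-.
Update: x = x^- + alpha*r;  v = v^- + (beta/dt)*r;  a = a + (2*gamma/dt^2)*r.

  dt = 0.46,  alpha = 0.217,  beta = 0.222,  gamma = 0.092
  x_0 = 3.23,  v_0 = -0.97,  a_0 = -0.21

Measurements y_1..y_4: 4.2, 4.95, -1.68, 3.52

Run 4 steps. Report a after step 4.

a_post = -1.4330

step 1: x_pred=2.7616  r=1.4384  x^+=3.0737  v^+=-0.3724  a^+=1.0408
step 2: x_pred=3.0125  r=1.9375  x^+=3.4330  v^+=1.0414  a^+=2.7256
step 3: x_pred=4.2004  r=-5.8804  x^+=2.9243  v^+=-0.5428  a^+=-2.3878
step 4: x_pred=2.4220  r=1.0980  x^+=2.6603  v^+=-1.1113  a^+=-1.4330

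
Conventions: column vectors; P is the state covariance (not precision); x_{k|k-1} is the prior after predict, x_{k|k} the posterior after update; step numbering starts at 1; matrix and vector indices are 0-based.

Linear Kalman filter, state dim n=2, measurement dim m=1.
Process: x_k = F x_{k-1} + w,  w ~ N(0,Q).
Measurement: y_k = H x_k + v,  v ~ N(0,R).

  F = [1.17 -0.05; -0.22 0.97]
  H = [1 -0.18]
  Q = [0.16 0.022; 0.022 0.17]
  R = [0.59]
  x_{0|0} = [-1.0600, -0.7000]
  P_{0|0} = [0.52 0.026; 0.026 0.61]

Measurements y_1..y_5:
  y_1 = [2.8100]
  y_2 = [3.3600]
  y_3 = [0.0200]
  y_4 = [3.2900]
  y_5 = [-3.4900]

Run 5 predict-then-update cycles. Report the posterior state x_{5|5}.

x_post = [-0.4249, -1.2430]

step 1: x^-=[-1.2052, -0.4458]  P^-=[0.8703 -0.1116; -0.1116 0.7580]  S=[1.5251]  K=[0.5838; -0.1627]  nu=[3.9350]  x^+=[1.0922, -1.0859]  P^+=[0.3504 0.0332; 0.0332 0.7177]
step 2: x^-=[1.3322, -1.2936]  P^-=[0.6376 -0.0650; -0.0650 0.8480]  S=[1.2785]  K=[0.5079; -0.1702]  nu=[1.7950]  x^+=[2.2438, -1.5991]  P^+=[0.3079 0.0456; 0.0456 0.8110]
step 3: x^-=[2.7052, -2.0448]  P^-=[0.5781 -0.0444; -0.0444 0.9285]  S=[1.2142]  K=[0.4827; -0.1742]  nu=[-3.0533]  x^+=[1.2314, -1.5129]  P^+=[0.2952 0.0577; 0.0577 0.8917]
step 4: x^-=[1.5163, -1.7384]  P^-=[0.5596 -0.0311; -0.0311 0.9986]  S=[1.1931]  K=[0.4737; -0.1767]  nu=[1.4608]  x^+=[2.2083, -1.9966]  P^+=[0.2919 0.0688; 0.0688 0.9614]
step 5: x^-=[2.6835, -2.4225]  P^-=[0.5539 -0.0209; -0.0209 1.0593]  S=[1.1857]  K=[0.4703; -0.1785]  nu=[-6.6095]  x^+=[-0.4249, -1.2430]  P^+=[0.2916 0.0786; 0.0786 1.0216]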